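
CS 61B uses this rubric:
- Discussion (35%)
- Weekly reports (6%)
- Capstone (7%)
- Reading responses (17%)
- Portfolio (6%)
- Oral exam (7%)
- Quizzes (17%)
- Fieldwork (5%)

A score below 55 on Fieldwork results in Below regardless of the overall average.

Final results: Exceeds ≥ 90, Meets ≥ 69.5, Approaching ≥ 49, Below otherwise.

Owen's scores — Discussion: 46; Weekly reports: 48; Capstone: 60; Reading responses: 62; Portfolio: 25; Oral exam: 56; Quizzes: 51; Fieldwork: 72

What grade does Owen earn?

Fieldwork score 72 ≥ 55: minimum met.
Weighted total:
  Discussion 46 × 0.35 = 16.1
  Weekly reports 48 × 0.06 = 2.88
  Capstone 60 × 0.07 = 4.2
  Reading responses 62 × 0.17 = 10.54
  Portfolio 25 × 0.06 = 1.5
  Oral exam 56 × 0.07 = 3.92
  Quizzes 51 × 0.17 = 8.67
  Fieldwork 72 × 0.05 = 3.6
Sum = 51.41
51.41 is ≥ 49 and < 69.5 → Approaching

Approaching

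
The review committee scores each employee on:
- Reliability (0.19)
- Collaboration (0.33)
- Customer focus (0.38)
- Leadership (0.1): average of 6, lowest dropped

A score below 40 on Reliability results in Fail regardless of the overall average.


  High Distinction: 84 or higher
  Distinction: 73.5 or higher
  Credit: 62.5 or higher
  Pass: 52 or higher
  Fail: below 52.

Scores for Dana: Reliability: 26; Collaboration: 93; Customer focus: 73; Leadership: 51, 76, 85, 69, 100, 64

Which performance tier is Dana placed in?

Leadership: drop 51 → average of remaining 5 = 394/5 = 78.8
Reliability score 26 < 40: minimum not met.
Weighted total:
  Reliability 26 × 0.19 = 4.94
  Collaboration 93 × 0.33 = 30.69
  Customer focus 73 × 0.38 = 27.74
  Leadership 78.8 × 0.1 = 7.88
Sum = 71.25
Because the Reliability minimum was not met, the result is Fail.

Fail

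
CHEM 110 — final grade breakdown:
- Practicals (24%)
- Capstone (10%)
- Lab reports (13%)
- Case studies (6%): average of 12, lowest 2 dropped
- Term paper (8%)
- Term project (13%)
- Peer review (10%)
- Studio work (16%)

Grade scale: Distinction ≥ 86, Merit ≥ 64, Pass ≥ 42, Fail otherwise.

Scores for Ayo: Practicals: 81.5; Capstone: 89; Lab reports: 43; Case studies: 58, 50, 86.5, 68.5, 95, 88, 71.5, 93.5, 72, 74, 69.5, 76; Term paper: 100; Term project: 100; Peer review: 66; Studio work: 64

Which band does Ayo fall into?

Case studies: drop 50, 58 → average of remaining 10 = 794.5/10 = 79.45
Weighted total:
  Practicals 81.5 × 0.24 = 19.56
  Capstone 89 × 0.1 = 8.9
  Lab reports 43 × 0.13 = 5.59
  Case studies 79.45 × 0.06 = 4.767
  Term paper 100 × 0.08 = 8
  Term project 100 × 0.13 = 13
  Peer review 66 × 0.1 = 6.6
  Studio work 64 × 0.16 = 10.24
Sum = 76.657
76.657 is ≥ 64 and < 86 → Merit

Merit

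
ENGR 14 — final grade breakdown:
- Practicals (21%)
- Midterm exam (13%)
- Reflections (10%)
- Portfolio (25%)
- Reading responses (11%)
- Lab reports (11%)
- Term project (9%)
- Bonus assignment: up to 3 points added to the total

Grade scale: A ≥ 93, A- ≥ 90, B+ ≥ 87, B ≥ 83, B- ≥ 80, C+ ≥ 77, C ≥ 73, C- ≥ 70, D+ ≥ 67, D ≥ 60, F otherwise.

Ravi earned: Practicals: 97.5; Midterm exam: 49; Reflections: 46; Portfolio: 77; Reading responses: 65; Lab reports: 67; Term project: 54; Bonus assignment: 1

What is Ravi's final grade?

C-

Weighted total:
  Practicals 97.5 × 0.21 = 20.475
  Midterm exam 49 × 0.13 = 6.37
  Reflections 46 × 0.1 = 4.6
  Portfolio 77 × 0.25 = 19.25
  Reading responses 65 × 0.11 = 7.15
  Lab reports 67 × 0.11 = 7.37
  Term project 54 × 0.09 = 4.86
Sum = 70.075
Bonus assignment: 70.075 + 1 = 71.075
71.075 is ≥ 70 and < 73 → C-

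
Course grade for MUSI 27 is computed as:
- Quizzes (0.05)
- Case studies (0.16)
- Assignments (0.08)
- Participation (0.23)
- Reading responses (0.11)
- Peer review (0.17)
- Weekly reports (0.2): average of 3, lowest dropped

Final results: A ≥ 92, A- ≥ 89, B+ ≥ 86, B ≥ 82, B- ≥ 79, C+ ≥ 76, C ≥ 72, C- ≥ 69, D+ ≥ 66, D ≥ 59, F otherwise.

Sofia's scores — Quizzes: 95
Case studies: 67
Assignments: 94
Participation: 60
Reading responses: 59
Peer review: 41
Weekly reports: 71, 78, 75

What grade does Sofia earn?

D

Weekly reports: drop 71 → average of remaining 2 = 153/2 = 76.5
Weighted total:
  Quizzes 95 × 0.05 = 4.75
  Case studies 67 × 0.16 = 10.72
  Assignments 94 × 0.08 = 7.52
  Participation 60 × 0.23 = 13.8
  Reading responses 59 × 0.11 = 6.49
  Peer review 41 × 0.17 = 6.97
  Weekly reports 76.5 × 0.2 = 15.3
Sum = 65.55
65.55 is ≥ 59 and < 66 → D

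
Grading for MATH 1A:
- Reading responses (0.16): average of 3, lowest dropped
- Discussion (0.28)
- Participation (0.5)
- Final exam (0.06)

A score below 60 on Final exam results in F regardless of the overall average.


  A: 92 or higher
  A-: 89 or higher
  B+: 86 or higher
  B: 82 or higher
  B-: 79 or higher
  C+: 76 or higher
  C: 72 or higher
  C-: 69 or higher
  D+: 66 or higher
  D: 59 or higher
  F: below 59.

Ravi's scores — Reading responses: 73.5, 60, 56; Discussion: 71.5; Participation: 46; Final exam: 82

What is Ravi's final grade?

F

Reading responses: drop 56 → average of remaining 2 = 133.5/2 = 66.75
Final exam score 82 ≥ 60: minimum met.
Weighted total:
  Reading responses 66.75 × 0.16 = 10.68
  Discussion 71.5 × 0.28 = 20.02
  Participation 46 × 0.5 = 23
  Final exam 82 × 0.06 = 4.92
Sum = 58.62
58.62 < 59 → F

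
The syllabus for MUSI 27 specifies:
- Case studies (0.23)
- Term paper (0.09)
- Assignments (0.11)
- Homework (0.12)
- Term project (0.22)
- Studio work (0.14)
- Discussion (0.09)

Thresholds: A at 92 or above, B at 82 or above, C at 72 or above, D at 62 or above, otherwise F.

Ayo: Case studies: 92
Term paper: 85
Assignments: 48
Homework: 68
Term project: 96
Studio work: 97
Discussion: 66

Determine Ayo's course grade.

Weighted total:
  Case studies 92 × 0.23 = 21.16
  Term paper 85 × 0.09 = 7.65
  Assignments 48 × 0.11 = 5.28
  Homework 68 × 0.12 = 8.16
  Term project 96 × 0.22 = 21.12
  Studio work 97 × 0.14 = 13.58
  Discussion 66 × 0.09 = 5.94
Sum = 82.89
82.89 is ≥ 82 and < 92 → B

B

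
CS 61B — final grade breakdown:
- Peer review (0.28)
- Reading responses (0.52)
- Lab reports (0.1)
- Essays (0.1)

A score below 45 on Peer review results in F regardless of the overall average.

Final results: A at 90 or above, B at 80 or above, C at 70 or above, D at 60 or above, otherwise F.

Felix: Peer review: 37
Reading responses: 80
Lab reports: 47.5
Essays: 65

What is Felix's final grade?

Peer review score 37 < 45: minimum not met.
Weighted total:
  Peer review 37 × 0.28 = 10.36
  Reading responses 80 × 0.52 = 41.6
  Lab reports 47.5 × 0.1 = 4.75
  Essays 65 × 0.1 = 6.5
Sum = 63.21
Because the Peer review minimum was not met, the result is F.

F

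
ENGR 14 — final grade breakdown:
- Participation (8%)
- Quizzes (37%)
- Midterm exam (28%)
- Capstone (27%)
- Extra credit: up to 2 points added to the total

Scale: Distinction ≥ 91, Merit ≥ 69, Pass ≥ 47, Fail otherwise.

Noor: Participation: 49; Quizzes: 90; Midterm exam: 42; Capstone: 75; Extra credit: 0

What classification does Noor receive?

Weighted total:
  Participation 49 × 0.08 = 3.92
  Quizzes 90 × 0.37 = 33.3
  Midterm exam 42 × 0.28 = 11.76
  Capstone 75 × 0.27 = 20.25
Sum = 69.23
Extra credit: 69.23 + 0 = 69.23
69.23 is ≥ 69 and < 91 → Merit

Merit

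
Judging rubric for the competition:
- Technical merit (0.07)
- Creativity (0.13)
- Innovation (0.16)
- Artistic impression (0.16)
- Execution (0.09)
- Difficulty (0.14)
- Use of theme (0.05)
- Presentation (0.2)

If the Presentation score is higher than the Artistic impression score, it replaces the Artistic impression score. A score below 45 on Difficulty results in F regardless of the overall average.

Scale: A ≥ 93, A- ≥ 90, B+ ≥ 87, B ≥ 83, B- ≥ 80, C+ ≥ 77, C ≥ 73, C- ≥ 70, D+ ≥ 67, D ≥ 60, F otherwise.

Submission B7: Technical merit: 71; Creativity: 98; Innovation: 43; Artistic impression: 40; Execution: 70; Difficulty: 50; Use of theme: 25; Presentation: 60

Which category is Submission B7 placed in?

Presentation (60) > Artistic impression (40), so Artistic impression counts as 60.
Difficulty score 50 ≥ 45: minimum met.
Weighted total:
  Technical merit 71 × 0.07 = 4.97
  Creativity 98 × 0.13 = 12.74
  Innovation 43 × 0.16 = 6.88
  Artistic impression 60 × 0.16 = 9.6
  Execution 70 × 0.09 = 6.3
  Difficulty 50 × 0.14 = 7
  Use of theme 25 × 0.05 = 1.25
  Presentation 60 × 0.2 = 12
Sum = 60.74
60.74 is ≥ 60 and < 67 → D

D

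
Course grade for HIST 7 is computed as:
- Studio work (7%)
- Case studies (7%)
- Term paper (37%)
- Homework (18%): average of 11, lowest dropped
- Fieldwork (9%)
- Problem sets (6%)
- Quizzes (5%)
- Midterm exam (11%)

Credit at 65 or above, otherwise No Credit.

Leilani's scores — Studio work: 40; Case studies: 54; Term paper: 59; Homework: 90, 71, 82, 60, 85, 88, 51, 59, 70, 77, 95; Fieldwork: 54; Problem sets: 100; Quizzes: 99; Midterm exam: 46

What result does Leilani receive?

No Credit

Homework: drop 51 → average of remaining 10 = 777/10 = 77.7
Weighted total:
  Studio work 40 × 0.07 = 2.8
  Case studies 54 × 0.07 = 3.78
  Term paper 59 × 0.37 = 21.83
  Homework 77.7 × 0.18 = 13.986
  Fieldwork 54 × 0.09 = 4.86
  Problem sets 100 × 0.06 = 6
  Quizzes 99 × 0.05 = 4.95
  Midterm exam 46 × 0.11 = 5.06
Sum = 63.266
63.266 < 65 → No Credit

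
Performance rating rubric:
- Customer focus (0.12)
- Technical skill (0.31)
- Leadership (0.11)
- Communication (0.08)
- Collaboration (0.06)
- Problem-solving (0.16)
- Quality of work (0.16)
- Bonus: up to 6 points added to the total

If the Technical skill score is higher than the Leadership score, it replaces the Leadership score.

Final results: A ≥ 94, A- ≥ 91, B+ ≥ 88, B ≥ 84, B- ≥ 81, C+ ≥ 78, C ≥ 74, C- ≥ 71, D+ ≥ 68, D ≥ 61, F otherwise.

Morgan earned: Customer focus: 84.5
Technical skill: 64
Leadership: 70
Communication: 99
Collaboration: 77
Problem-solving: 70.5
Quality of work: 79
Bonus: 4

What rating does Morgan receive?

C+

Technical skill (64) ≤ Leadership (70), so Leadership stays at 70.
Weighted total:
  Customer focus 84.5 × 0.12 = 10.14
  Technical skill 64 × 0.31 = 19.84
  Leadership 70 × 0.11 = 7.7
  Communication 99 × 0.08 = 7.92
  Collaboration 77 × 0.06 = 4.62
  Problem-solving 70.5 × 0.16 = 11.28
  Quality of work 79 × 0.16 = 12.64
Sum = 74.14
Bonus: 74.14 + 4 = 78.14
78.14 is ≥ 78 and < 81 → C+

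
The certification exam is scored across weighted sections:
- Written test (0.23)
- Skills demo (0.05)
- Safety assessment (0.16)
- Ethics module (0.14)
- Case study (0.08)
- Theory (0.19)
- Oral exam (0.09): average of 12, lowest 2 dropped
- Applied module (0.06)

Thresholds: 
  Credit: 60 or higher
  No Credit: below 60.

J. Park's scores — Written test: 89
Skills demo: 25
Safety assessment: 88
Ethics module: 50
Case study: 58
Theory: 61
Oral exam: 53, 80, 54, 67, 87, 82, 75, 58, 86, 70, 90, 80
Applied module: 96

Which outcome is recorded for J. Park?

Credit

Oral exam: drop 53, 54 → average of remaining 10 = 775/10 = 77.5
Weighted total:
  Written test 89 × 0.23 = 20.47
  Skills demo 25 × 0.05 = 1.25
  Safety assessment 88 × 0.16 = 14.08
  Ethics module 50 × 0.14 = 7
  Case study 58 × 0.08 = 4.64
  Theory 61 × 0.19 = 11.59
  Oral exam 77.5 × 0.09 = 6.975
  Applied module 96 × 0.06 = 5.76
Sum = 71.765
71.765 ≥ 60 → Credit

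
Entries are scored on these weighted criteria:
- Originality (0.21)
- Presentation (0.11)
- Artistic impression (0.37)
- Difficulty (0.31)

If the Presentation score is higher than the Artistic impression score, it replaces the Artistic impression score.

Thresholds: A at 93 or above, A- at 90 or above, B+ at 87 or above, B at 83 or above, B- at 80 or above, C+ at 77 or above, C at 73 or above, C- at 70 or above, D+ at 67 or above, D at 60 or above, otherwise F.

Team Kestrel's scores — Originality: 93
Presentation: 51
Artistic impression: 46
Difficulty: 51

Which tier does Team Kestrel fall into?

Presentation (51) > Artistic impression (46), so Artistic impression counts as 51.
Weighted total:
  Originality 93 × 0.21 = 19.53
  Presentation 51 × 0.11 = 5.61
  Artistic impression 51 × 0.37 = 18.87
  Difficulty 51 × 0.31 = 15.81
Sum = 59.82
59.82 < 60 → F

F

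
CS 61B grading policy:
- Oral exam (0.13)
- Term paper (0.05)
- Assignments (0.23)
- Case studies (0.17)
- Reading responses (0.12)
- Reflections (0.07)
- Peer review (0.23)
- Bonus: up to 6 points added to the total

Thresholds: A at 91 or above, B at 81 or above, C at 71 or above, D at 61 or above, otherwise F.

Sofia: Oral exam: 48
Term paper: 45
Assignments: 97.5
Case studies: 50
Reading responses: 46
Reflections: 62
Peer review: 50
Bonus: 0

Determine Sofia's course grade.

Weighted total:
  Oral exam 48 × 0.13 = 6.24
  Term paper 45 × 0.05 = 2.25
  Assignments 97.5 × 0.23 = 22.425
  Case studies 50 × 0.17 = 8.5
  Reading responses 46 × 0.12 = 5.52
  Reflections 62 × 0.07 = 4.34
  Peer review 50 × 0.23 = 11.5
Sum = 60.775
Bonus: 60.775 + 0 = 60.775
60.775 < 61 → F

F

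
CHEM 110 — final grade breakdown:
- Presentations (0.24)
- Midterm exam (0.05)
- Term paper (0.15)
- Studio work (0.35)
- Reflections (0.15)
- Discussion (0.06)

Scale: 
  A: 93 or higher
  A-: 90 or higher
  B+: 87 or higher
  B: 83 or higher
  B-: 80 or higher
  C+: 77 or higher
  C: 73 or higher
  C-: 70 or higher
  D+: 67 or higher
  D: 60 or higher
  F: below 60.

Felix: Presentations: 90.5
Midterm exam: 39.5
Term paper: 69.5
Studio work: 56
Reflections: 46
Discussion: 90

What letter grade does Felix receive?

Weighted total:
  Presentations 90.5 × 0.24 = 21.72
  Midterm exam 39.5 × 0.05 = 1.975
  Term paper 69.5 × 0.15 = 10.425
  Studio work 56 × 0.35 = 19.6
  Reflections 46 × 0.15 = 6.9
  Discussion 90 × 0.06 = 5.4
Sum = 66.02
66.02 is ≥ 60 and < 67 → D

D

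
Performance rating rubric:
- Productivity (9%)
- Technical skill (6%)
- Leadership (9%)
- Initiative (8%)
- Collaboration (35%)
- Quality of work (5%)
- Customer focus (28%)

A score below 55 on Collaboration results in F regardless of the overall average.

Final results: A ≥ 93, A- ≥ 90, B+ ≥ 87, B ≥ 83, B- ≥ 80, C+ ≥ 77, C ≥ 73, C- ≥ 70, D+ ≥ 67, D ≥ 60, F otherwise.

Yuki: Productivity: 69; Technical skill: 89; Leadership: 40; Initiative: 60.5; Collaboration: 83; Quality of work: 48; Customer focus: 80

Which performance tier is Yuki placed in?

Collaboration score 83 ≥ 55: minimum met.
Weighted total:
  Productivity 69 × 0.09 = 6.21
  Technical skill 89 × 0.06 = 5.34
  Leadership 40 × 0.09 = 3.6
  Initiative 60.5 × 0.08 = 4.84
  Collaboration 83 × 0.35 = 29.05
  Quality of work 48 × 0.05 = 2.4
  Customer focus 80 × 0.28 = 22.4
Sum = 73.84
73.84 is ≥ 73 and < 77 → C

C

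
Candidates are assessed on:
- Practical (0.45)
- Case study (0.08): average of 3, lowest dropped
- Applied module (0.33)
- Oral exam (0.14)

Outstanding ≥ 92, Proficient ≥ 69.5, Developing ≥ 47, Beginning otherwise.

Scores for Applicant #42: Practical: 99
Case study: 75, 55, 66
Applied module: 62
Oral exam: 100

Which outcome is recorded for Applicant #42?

Proficient

Case study: drop 55 → average of remaining 2 = 141/2 = 70.5
Weighted total:
  Practical 99 × 0.45 = 44.55
  Case study 70.5 × 0.08 = 5.64
  Applied module 62 × 0.33 = 20.46
  Oral exam 100 × 0.14 = 14
Sum = 84.65
84.65 is ≥ 69.5 and < 92 → Proficient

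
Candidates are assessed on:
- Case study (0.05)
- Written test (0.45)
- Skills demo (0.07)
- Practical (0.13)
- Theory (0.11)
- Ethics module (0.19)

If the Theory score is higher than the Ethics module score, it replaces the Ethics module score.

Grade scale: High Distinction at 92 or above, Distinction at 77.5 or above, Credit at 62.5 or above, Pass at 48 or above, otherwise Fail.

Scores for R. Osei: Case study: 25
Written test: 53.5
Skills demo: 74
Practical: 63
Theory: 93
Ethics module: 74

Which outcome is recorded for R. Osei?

Credit

Theory (93) > Ethics module (74), so Ethics module counts as 93.
Weighted total:
  Case study 25 × 0.05 = 1.25
  Written test 53.5 × 0.45 = 24.075
  Skills demo 74 × 0.07 = 5.18
  Practical 63 × 0.13 = 8.19
  Theory 93 × 0.11 = 10.23
  Ethics module 93 × 0.19 = 17.67
Sum = 66.595
66.595 is ≥ 62.5 and < 77.5 → Credit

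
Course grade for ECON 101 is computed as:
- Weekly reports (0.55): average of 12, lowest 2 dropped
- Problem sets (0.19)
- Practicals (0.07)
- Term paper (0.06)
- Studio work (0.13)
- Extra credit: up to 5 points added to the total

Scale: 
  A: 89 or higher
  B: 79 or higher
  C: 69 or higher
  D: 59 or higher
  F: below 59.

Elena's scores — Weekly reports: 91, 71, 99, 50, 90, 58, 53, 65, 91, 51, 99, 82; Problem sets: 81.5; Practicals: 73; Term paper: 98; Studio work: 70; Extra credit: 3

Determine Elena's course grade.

Weekly reports: drop 50, 51 → average of remaining 10 = 799/10 = 79.9
Weighted total:
  Weekly reports 79.9 × 0.55 = 43.945
  Problem sets 81.5 × 0.19 = 15.485
  Practicals 73 × 0.07 = 5.11
  Term paper 98 × 0.06 = 5.88
  Studio work 70 × 0.13 = 9.1
Sum = 79.52
Extra credit: 79.52 + 3 = 82.52
82.52 is ≥ 79 and < 89 → B

B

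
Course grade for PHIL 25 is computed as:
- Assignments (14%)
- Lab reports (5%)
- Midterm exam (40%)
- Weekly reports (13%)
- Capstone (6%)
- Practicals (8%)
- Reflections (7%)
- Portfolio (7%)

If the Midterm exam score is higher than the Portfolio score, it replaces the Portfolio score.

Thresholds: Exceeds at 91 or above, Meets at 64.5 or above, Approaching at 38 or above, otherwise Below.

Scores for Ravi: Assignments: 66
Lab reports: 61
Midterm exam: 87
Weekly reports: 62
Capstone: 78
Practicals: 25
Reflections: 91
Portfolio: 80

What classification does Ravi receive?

Meets

Midterm exam (87) > Portfolio (80), so Portfolio counts as 87.
Weighted total:
  Assignments 66 × 0.14 = 9.24
  Lab reports 61 × 0.05 = 3.05
  Midterm exam 87 × 0.4 = 34.8
  Weekly reports 62 × 0.13 = 8.06
  Capstone 78 × 0.06 = 4.68
  Practicals 25 × 0.08 = 2
  Reflections 91 × 0.07 = 6.37
  Portfolio 87 × 0.07 = 6.09
Sum = 74.29
74.29 is ≥ 64.5 and < 91 → Meets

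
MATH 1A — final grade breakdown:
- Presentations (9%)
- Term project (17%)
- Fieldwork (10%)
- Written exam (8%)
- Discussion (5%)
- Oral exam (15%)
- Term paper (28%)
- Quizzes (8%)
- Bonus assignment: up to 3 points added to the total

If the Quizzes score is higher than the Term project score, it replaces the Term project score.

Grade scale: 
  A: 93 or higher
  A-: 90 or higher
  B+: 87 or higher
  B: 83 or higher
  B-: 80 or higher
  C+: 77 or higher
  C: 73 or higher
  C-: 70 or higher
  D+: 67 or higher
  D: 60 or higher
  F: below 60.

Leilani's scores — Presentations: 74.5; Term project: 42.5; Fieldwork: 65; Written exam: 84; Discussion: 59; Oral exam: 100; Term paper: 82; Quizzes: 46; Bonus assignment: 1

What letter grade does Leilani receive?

Quizzes (46) > Term project (42.5), so Term project counts as 46.
Weighted total:
  Presentations 74.5 × 0.09 = 6.705
  Term project 46 × 0.17 = 7.82
  Fieldwork 65 × 0.1 = 6.5
  Written exam 84 × 0.08 = 6.72
  Discussion 59 × 0.05 = 2.95
  Oral exam 100 × 0.15 = 15
  Term paper 82 × 0.28 = 22.96
  Quizzes 46 × 0.08 = 3.68
Sum = 72.335
Bonus assignment: 72.335 + 1 = 73.335
73.335 is ≥ 73 and < 77 → C

C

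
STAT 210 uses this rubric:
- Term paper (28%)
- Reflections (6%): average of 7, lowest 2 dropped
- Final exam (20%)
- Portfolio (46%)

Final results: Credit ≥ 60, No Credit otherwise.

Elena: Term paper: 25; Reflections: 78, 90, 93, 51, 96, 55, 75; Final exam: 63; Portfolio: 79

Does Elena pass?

Reflections: drop 51, 55 → average of remaining 5 = 432/5 = 86.4
Weighted total:
  Term paper 25 × 0.28 = 7
  Reflections 86.4 × 0.06 = 5.184
  Final exam 63 × 0.2 = 12.6
  Portfolio 79 × 0.46 = 36.34
Sum = 61.124
61.124 ≥ 60 → Credit

Credit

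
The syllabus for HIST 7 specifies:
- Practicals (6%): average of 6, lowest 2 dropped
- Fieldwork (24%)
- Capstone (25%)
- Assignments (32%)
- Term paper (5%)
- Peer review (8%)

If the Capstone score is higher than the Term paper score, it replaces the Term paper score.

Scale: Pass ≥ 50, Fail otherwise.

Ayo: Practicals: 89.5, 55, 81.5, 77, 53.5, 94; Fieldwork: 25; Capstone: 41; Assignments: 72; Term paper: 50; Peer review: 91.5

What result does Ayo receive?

Pass

Practicals: drop 53.5, 55 → average of remaining 4 = 342/4 = 85.5
Capstone (41) ≤ Term paper (50), so Term paper stays at 50.
Weighted total:
  Practicals 85.5 × 0.06 = 5.13
  Fieldwork 25 × 0.24 = 6
  Capstone 41 × 0.25 = 10.25
  Assignments 72 × 0.32 = 23.04
  Term paper 50 × 0.05 = 2.5
  Peer review 91.5 × 0.08 = 7.32
Sum = 54.24
54.24 ≥ 50 → Pass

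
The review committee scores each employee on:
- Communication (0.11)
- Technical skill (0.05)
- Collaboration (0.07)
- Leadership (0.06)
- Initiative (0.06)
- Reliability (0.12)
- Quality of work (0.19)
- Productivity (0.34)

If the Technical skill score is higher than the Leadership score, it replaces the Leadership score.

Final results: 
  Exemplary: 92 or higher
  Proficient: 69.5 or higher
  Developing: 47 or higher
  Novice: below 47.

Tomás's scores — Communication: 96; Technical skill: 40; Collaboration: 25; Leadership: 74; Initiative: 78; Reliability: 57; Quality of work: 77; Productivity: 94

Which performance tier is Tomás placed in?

Proficient

Technical skill (40) ≤ Leadership (74), so Leadership stays at 74.
Weighted total:
  Communication 96 × 0.11 = 10.56
  Technical skill 40 × 0.05 = 2
  Collaboration 25 × 0.07 = 1.75
  Leadership 74 × 0.06 = 4.44
  Initiative 78 × 0.06 = 4.68
  Reliability 57 × 0.12 = 6.84
  Quality of work 77 × 0.19 = 14.63
  Productivity 94 × 0.34 = 31.96
Sum = 76.86
76.86 is ≥ 69.5 and < 92 → Proficient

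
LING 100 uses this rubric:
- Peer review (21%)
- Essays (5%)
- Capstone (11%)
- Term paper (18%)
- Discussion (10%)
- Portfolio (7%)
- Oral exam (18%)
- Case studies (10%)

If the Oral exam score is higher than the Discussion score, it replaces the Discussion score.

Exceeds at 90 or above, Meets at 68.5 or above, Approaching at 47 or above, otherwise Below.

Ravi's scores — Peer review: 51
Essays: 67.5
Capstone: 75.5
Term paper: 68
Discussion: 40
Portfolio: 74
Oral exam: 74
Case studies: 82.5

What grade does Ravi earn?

Oral exam (74) > Discussion (40), so Discussion counts as 74.
Weighted total:
  Peer review 51 × 0.21 = 10.71
  Essays 67.5 × 0.05 = 3.375
  Capstone 75.5 × 0.11 = 8.305
  Term paper 68 × 0.18 = 12.24
  Discussion 74 × 0.1 = 7.4
  Portfolio 74 × 0.07 = 5.18
  Oral exam 74 × 0.18 = 13.32
  Case studies 82.5 × 0.1 = 8.25
Sum = 68.78
68.78 is ≥ 68.5 and < 90 → Meets

Meets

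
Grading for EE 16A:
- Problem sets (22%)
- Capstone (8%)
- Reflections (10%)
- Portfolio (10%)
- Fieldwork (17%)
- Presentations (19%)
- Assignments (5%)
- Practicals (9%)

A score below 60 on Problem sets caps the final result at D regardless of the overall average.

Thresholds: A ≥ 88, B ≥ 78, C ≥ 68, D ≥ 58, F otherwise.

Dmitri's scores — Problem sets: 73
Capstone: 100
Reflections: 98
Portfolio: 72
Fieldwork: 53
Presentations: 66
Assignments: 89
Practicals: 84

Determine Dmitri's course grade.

C

Problem sets score 73 ≥ 60: minimum met.
Weighted total:
  Problem sets 73 × 0.22 = 16.06
  Capstone 100 × 0.08 = 8
  Reflections 98 × 0.1 = 9.8
  Portfolio 72 × 0.1 = 7.2
  Fieldwork 53 × 0.17 = 9.01
  Presentations 66 × 0.19 = 12.54
  Assignments 89 × 0.05 = 4.45
  Practicals 84 × 0.09 = 7.56
Sum = 74.62
74.62 is ≥ 68 and < 78 → C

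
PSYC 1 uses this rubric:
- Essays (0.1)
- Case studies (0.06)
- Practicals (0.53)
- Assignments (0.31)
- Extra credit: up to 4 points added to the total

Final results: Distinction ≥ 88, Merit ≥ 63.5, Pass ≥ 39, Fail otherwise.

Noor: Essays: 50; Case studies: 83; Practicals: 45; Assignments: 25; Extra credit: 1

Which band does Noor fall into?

Pass

Weighted total:
  Essays 50 × 0.1 = 5
  Case studies 83 × 0.06 = 4.98
  Practicals 45 × 0.53 = 23.85
  Assignments 25 × 0.31 = 7.75
Sum = 41.58
Extra credit: 41.58 + 1 = 42.58
42.58 is ≥ 39 and < 63.5 → Pass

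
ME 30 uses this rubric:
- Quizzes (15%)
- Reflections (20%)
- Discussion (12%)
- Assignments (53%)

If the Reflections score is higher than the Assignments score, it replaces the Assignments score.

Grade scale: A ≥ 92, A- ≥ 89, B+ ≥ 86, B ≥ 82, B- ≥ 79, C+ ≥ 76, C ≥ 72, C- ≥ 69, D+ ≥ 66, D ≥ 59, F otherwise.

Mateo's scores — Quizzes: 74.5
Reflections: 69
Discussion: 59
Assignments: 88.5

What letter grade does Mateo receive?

C+

Reflections (69) ≤ Assignments (88.5), so Assignments stays at 88.5.
Weighted total:
  Quizzes 74.5 × 0.15 = 11.175
  Reflections 69 × 0.2 = 13.8
  Discussion 59 × 0.12 = 7.08
  Assignments 88.5 × 0.53 = 46.905
Sum = 78.96
78.96 is ≥ 76 and < 79 → C+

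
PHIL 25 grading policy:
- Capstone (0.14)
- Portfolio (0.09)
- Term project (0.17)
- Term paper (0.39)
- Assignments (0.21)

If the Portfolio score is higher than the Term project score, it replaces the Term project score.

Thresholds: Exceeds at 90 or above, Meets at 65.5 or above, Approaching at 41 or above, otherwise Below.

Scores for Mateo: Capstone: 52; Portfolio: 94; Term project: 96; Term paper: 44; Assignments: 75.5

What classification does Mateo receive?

Portfolio (94) ≤ Term project (96), so Term project stays at 96.
Weighted total:
  Capstone 52 × 0.14 = 7.28
  Portfolio 94 × 0.09 = 8.46
  Term project 96 × 0.17 = 16.32
  Term paper 44 × 0.39 = 17.16
  Assignments 75.5 × 0.21 = 15.855
Sum = 65.075
65.075 is ≥ 41 and < 65.5 → Approaching

Approaching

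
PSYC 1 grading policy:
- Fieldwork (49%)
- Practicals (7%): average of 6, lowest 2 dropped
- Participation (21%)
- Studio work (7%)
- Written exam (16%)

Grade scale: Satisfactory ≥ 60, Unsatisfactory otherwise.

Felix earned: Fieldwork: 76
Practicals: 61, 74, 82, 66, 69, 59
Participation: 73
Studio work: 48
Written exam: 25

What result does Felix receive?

Practicals: drop 59, 61 → average of remaining 4 = 291/4 = 72.75
Weighted total:
  Fieldwork 76 × 0.49 = 37.24
  Practicals 72.75 × 0.07 = 5.0925
  Participation 73 × 0.21 = 15.33
  Studio work 48 × 0.07 = 3.36
  Written exam 25 × 0.16 = 4
Sum = 65.0225
65.0225 ≥ 60 → Satisfactory

Satisfactory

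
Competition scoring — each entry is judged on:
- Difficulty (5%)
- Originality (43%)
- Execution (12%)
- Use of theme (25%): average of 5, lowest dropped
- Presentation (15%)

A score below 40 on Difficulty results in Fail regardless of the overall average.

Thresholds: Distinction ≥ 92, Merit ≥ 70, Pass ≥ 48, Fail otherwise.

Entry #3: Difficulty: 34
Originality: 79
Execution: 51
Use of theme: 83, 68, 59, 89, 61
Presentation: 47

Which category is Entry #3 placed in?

Use of theme: drop 59 → average of remaining 4 = 301/4 = 75.25
Difficulty score 34 < 40: minimum not met.
Weighted total:
  Difficulty 34 × 0.05 = 1.7
  Originality 79 × 0.43 = 33.97
  Execution 51 × 0.12 = 6.12
  Use of theme 75.25 × 0.25 = 18.8125
  Presentation 47 × 0.15 = 7.05
Sum = 67.6525
Because the Difficulty minimum was not met, the result is Fail.

Fail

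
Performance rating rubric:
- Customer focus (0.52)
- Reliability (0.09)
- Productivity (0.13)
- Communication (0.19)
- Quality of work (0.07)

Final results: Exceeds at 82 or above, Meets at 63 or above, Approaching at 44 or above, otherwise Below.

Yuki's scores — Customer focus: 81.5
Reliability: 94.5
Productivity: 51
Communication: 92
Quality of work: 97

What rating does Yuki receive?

Weighted total:
  Customer focus 81.5 × 0.52 = 42.38
  Reliability 94.5 × 0.09 = 8.505
  Productivity 51 × 0.13 = 6.63
  Communication 92 × 0.19 = 17.48
  Quality of work 97 × 0.07 = 6.79
Sum = 81.785
81.785 is ≥ 63 and < 82 → Meets

Meets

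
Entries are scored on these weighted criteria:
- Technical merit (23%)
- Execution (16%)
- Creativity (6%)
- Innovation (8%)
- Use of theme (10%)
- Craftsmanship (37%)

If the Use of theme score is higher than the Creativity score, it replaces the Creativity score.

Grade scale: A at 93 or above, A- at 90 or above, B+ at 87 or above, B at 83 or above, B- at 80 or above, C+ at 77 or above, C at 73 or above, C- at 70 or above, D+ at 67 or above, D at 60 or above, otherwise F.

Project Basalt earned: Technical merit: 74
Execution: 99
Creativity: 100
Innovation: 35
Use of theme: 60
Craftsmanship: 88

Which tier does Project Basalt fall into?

B-

Use of theme (60) ≤ Creativity (100), so Creativity stays at 100.
Weighted total:
  Technical merit 74 × 0.23 = 17.02
  Execution 99 × 0.16 = 15.84
  Creativity 100 × 0.06 = 6
  Innovation 35 × 0.08 = 2.8
  Use of theme 60 × 0.1 = 6
  Craftsmanship 88 × 0.37 = 32.56
Sum = 80.22
80.22 is ≥ 80 and < 83 → B-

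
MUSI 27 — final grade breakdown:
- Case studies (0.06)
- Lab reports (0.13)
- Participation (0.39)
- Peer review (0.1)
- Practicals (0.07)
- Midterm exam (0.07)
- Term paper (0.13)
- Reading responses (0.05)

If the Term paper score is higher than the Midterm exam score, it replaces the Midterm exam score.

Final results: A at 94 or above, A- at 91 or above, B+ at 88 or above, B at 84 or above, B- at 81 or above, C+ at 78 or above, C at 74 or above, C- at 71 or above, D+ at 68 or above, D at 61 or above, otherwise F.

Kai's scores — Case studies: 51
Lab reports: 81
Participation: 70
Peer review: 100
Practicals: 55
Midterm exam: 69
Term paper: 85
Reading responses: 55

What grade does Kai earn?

Term paper (85) > Midterm exam (69), so Midterm exam counts as 85.
Weighted total:
  Case studies 51 × 0.06 = 3.06
  Lab reports 81 × 0.13 = 10.53
  Participation 70 × 0.39 = 27.3
  Peer review 100 × 0.1 = 10
  Practicals 55 × 0.07 = 3.85
  Midterm exam 85 × 0.07 = 5.95
  Term paper 85 × 0.13 = 11.05
  Reading responses 55 × 0.05 = 2.75
Sum = 74.49
74.49 is ≥ 74 and < 78 → C

C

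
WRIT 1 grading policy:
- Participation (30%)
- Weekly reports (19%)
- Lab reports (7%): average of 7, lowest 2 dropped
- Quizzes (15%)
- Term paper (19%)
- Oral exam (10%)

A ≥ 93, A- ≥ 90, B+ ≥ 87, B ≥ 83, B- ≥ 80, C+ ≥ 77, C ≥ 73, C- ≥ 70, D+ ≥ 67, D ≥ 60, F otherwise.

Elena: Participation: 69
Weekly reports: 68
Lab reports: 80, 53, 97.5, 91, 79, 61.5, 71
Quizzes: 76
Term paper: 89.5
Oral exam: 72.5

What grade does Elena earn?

C

Lab reports: drop 53, 61.5 → average of remaining 5 = 418.5/5 = 83.7
Weighted total:
  Participation 69 × 0.3 = 20.7
  Weekly reports 68 × 0.19 = 12.92
  Lab reports 83.7 × 0.07 = 5.859
  Quizzes 76 × 0.15 = 11.4
  Term paper 89.5 × 0.19 = 17.005
  Oral exam 72.5 × 0.1 = 7.25
Sum = 75.134
75.134 is ≥ 73 and < 77 → C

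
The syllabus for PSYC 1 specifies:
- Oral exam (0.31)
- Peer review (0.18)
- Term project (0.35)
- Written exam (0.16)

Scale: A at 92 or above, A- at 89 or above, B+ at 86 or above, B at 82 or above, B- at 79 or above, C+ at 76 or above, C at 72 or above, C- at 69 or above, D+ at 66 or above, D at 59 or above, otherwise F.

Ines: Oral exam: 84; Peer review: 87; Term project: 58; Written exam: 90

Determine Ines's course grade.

Weighted total:
  Oral exam 84 × 0.31 = 26.04
  Peer review 87 × 0.18 = 15.66
  Term project 58 × 0.35 = 20.3
  Written exam 90 × 0.16 = 14.4
Sum = 76.4
76.4 is ≥ 76 and < 79 → C+

C+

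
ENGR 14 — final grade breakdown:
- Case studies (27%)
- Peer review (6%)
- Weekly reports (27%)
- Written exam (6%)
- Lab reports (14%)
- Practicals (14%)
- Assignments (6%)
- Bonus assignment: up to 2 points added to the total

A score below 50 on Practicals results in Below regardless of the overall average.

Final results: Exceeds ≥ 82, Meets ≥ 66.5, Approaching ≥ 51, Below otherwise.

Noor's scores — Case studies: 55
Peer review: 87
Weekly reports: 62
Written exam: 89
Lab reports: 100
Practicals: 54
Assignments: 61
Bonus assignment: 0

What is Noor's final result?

Meets

Practicals score 54 ≥ 50: minimum met.
Weighted total:
  Case studies 55 × 0.27 = 14.85
  Peer review 87 × 0.06 = 5.22
  Weekly reports 62 × 0.27 = 16.74
  Written exam 89 × 0.06 = 5.34
  Lab reports 100 × 0.14 = 14
  Practicals 54 × 0.14 = 7.56
  Assignments 61 × 0.06 = 3.66
Sum = 67.37
Bonus assignment: 67.37 + 0 = 67.37
67.37 is ≥ 66.5 and < 82 → Meets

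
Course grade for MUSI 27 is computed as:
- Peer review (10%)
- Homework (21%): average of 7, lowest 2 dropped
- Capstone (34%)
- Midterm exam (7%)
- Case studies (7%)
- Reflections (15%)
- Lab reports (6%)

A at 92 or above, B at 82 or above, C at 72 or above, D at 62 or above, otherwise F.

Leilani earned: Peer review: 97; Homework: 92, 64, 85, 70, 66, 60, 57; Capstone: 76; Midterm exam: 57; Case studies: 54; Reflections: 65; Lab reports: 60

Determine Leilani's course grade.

C

Homework: drop 57, 60 → average of remaining 5 = 377/5 = 75.4
Weighted total:
  Peer review 97 × 0.1 = 9.7
  Homework 75.4 × 0.21 = 15.834
  Capstone 76 × 0.34 = 25.84
  Midterm exam 57 × 0.07 = 3.99
  Case studies 54 × 0.07 = 3.78
  Reflections 65 × 0.15 = 9.75
  Lab reports 60 × 0.06 = 3.6
Sum = 72.494
72.494 is ≥ 72 and < 82 → C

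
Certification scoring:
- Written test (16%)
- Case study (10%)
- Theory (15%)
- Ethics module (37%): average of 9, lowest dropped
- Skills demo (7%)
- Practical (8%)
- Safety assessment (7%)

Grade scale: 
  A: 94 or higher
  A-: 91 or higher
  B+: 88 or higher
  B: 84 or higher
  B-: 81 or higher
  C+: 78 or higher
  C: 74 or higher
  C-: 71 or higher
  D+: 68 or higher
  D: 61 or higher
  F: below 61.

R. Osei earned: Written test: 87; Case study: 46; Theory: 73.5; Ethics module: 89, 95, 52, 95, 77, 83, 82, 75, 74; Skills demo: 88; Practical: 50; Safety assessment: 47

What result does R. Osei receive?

Ethics module: drop 52 → average of remaining 8 = 670/8 = 83.75
Weighted total:
  Written test 87 × 0.16 = 13.92
  Case study 46 × 0.1 = 4.6
  Theory 73.5 × 0.15 = 11.025
  Ethics module 83.75 × 0.37 = 30.9875
  Skills demo 88 × 0.07 = 6.16
  Practical 50 × 0.08 = 4
  Safety assessment 47 × 0.07 = 3.29
Sum = 73.9825
73.9825 is ≥ 71 and < 74 → C-

C-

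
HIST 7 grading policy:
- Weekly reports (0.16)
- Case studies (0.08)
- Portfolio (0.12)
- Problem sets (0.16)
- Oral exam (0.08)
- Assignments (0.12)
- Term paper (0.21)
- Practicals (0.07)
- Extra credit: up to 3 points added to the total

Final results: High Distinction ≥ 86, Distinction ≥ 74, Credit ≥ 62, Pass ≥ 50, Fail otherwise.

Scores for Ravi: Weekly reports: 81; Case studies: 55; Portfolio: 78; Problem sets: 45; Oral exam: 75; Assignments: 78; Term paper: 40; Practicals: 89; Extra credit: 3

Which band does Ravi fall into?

Weighted total:
  Weekly reports 81 × 0.16 = 12.96
  Case studies 55 × 0.08 = 4.4
  Portfolio 78 × 0.12 = 9.36
  Problem sets 45 × 0.16 = 7.2
  Oral exam 75 × 0.08 = 6
  Assignments 78 × 0.12 = 9.36
  Term paper 40 × 0.21 = 8.4
  Practicals 89 × 0.07 = 6.23
Sum = 63.91
Extra credit: 63.91 + 3 = 66.91
66.91 is ≥ 62 and < 74 → Credit

Credit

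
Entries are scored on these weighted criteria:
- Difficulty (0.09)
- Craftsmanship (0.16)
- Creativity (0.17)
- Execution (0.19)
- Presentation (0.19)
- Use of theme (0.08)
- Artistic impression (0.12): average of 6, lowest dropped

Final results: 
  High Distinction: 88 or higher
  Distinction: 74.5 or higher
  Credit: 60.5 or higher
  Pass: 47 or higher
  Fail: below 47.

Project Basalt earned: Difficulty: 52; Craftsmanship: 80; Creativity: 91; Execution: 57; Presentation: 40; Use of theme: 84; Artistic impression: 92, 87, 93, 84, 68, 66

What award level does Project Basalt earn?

Credit

Artistic impression: drop 66 → average of remaining 5 = 424/5 = 84.8
Weighted total:
  Difficulty 52 × 0.09 = 4.68
  Craftsmanship 80 × 0.16 = 12.8
  Creativity 91 × 0.17 = 15.47
  Execution 57 × 0.19 = 10.83
  Presentation 40 × 0.19 = 7.6
  Use of theme 84 × 0.08 = 6.72
  Artistic impression 84.8 × 0.12 = 10.176
Sum = 68.276
68.276 is ≥ 60.5 and < 74.5 → Credit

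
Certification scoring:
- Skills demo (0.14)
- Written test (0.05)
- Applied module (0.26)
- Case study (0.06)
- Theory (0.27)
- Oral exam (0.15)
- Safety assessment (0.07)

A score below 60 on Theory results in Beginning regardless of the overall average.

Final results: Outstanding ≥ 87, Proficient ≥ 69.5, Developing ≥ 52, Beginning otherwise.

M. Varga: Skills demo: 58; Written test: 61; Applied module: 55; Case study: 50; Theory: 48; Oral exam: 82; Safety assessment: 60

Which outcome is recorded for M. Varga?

Beginning

Theory score 48 < 60: minimum not met.
Weighted total:
  Skills demo 58 × 0.14 = 8.12
  Written test 61 × 0.05 = 3.05
  Applied module 55 × 0.26 = 14.3
  Case study 50 × 0.06 = 3
  Theory 48 × 0.27 = 12.96
  Oral exam 82 × 0.15 = 12.3
  Safety assessment 60 × 0.07 = 4.2
Sum = 57.93
Because the Theory minimum was not met, the result is Beginning.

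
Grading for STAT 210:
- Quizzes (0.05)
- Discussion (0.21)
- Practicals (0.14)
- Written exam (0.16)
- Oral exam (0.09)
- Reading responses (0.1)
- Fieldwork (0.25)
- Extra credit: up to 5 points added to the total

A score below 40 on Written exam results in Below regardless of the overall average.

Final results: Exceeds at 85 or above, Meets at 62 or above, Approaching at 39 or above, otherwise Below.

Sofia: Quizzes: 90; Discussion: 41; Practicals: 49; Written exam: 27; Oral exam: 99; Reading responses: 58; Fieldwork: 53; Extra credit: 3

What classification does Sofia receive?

Written exam score 27 < 40: minimum not met.
Weighted total:
  Quizzes 90 × 0.05 = 4.5
  Discussion 41 × 0.21 = 8.61
  Practicals 49 × 0.14 = 6.86
  Written exam 27 × 0.16 = 4.32
  Oral exam 99 × 0.09 = 8.91
  Reading responses 58 × 0.1 = 5.8
  Fieldwork 53 × 0.25 = 13.25
Sum = 52.25
Extra credit: 52.25 + 3 = 55.25
Because the Written exam minimum was not met, the result is Below.

Below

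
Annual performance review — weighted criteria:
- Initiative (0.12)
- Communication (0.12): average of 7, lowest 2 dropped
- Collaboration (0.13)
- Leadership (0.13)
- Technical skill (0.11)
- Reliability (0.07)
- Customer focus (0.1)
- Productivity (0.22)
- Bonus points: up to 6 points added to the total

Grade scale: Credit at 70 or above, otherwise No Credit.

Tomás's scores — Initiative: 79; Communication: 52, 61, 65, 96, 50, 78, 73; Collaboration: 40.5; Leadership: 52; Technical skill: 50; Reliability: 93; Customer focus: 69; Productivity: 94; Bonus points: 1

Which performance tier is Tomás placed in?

Credit

Communication: drop 50, 52 → average of remaining 5 = 373/5 = 74.6
Weighted total:
  Initiative 79 × 0.12 = 9.48
  Communication 74.6 × 0.12 = 8.952
  Collaboration 40.5 × 0.13 = 5.265
  Leadership 52 × 0.13 = 6.76
  Technical skill 50 × 0.11 = 5.5
  Reliability 93 × 0.07 = 6.51
  Customer focus 69 × 0.1 = 6.9
  Productivity 94 × 0.22 = 20.68
Sum = 70.047
Bonus points: 70.047 + 1 = 71.047
71.047 ≥ 70 → Credit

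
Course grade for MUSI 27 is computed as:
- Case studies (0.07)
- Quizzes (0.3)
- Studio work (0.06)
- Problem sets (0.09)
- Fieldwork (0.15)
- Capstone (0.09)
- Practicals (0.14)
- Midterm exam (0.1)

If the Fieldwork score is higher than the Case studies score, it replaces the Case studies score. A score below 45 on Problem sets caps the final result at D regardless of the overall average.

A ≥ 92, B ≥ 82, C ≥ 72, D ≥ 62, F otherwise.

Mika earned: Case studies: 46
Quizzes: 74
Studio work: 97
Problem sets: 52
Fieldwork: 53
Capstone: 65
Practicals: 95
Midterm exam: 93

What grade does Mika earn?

Fieldwork (53) > Case studies (46), so Case studies counts as 53.
Problem sets score 52 ≥ 45: minimum met.
Weighted total:
  Case studies 53 × 0.07 = 3.71
  Quizzes 74 × 0.3 = 22.2
  Studio work 97 × 0.06 = 5.82
  Problem sets 52 × 0.09 = 4.68
  Fieldwork 53 × 0.15 = 7.95
  Capstone 65 × 0.09 = 5.85
  Practicals 95 × 0.14 = 13.3
  Midterm exam 93 × 0.1 = 9.3
Sum = 72.81
72.81 is ≥ 72 and < 82 → C

C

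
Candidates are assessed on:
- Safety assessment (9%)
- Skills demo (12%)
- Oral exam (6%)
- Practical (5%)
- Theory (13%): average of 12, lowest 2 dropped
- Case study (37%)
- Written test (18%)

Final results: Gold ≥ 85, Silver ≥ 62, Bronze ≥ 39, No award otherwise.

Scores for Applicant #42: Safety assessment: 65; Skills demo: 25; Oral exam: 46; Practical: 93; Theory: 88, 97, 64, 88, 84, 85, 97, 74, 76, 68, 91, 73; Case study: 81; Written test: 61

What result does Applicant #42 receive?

Silver

Theory: drop 64, 68 → average of remaining 10 = 853/10 = 85.3
Weighted total:
  Safety assessment 65 × 0.09 = 5.85
  Skills demo 25 × 0.12 = 3
  Oral exam 46 × 0.06 = 2.76
  Practical 93 × 0.05 = 4.65
  Theory 85.3 × 0.13 = 11.089
  Case study 81 × 0.37 = 29.97
  Written test 61 × 0.18 = 10.98
Sum = 68.299
68.299 is ≥ 62 and < 85 → Silver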